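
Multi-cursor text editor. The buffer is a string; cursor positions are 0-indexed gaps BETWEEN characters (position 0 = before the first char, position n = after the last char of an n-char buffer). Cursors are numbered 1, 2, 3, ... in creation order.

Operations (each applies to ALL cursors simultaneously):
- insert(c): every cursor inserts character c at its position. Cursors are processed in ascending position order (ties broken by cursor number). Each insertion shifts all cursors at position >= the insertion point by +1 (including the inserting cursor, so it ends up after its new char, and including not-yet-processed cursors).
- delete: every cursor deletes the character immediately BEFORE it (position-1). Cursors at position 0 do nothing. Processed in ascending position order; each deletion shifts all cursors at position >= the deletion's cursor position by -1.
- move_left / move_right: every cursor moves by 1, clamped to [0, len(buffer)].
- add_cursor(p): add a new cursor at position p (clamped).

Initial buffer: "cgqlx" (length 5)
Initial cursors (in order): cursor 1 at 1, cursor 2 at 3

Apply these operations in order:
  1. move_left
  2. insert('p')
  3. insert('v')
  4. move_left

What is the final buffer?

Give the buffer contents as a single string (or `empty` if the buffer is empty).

Answer: pvcgpvqlx

Derivation:
After op 1 (move_left): buffer="cgqlx" (len 5), cursors c1@0 c2@2, authorship .....
After op 2 (insert('p')): buffer="pcgpqlx" (len 7), cursors c1@1 c2@4, authorship 1..2...
After op 3 (insert('v')): buffer="pvcgpvqlx" (len 9), cursors c1@2 c2@6, authorship 11..22...
After op 4 (move_left): buffer="pvcgpvqlx" (len 9), cursors c1@1 c2@5, authorship 11..22...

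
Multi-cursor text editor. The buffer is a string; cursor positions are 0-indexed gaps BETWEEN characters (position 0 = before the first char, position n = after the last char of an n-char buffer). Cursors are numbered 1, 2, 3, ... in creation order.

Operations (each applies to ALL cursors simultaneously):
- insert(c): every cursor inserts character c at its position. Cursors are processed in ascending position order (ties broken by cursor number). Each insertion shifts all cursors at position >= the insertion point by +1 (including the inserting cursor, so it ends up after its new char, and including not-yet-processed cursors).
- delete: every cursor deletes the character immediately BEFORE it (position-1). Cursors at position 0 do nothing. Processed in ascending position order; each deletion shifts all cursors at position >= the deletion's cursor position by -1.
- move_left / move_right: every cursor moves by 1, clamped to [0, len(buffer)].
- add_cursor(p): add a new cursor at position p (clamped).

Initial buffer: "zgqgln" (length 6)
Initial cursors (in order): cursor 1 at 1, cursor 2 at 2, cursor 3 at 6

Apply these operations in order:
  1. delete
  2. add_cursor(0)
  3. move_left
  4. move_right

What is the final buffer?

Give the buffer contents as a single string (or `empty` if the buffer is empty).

After op 1 (delete): buffer="qgl" (len 3), cursors c1@0 c2@0 c3@3, authorship ...
After op 2 (add_cursor(0)): buffer="qgl" (len 3), cursors c1@0 c2@0 c4@0 c3@3, authorship ...
After op 3 (move_left): buffer="qgl" (len 3), cursors c1@0 c2@0 c4@0 c3@2, authorship ...
After op 4 (move_right): buffer="qgl" (len 3), cursors c1@1 c2@1 c4@1 c3@3, authorship ...

Answer: qgl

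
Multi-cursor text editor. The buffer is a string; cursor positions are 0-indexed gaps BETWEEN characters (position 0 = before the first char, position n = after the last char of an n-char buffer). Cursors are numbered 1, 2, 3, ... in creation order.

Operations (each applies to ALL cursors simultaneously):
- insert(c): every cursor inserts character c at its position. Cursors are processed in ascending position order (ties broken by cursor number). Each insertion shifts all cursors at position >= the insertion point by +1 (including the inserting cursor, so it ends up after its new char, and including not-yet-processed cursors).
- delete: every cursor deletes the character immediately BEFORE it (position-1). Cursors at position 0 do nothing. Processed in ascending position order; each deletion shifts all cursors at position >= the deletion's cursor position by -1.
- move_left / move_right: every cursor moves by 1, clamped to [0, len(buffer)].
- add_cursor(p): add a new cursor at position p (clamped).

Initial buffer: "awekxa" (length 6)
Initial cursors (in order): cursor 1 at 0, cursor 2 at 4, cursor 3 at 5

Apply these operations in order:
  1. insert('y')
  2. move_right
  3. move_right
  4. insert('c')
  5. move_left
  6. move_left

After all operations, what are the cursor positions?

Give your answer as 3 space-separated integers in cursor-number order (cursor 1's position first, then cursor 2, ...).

Answer: 2 8 10

Derivation:
After op 1 (insert('y')): buffer="yawekyxya" (len 9), cursors c1@1 c2@6 c3@8, authorship 1....2.3.
After op 2 (move_right): buffer="yawekyxya" (len 9), cursors c1@2 c2@7 c3@9, authorship 1....2.3.
After op 3 (move_right): buffer="yawekyxya" (len 9), cursors c1@3 c2@8 c3@9, authorship 1....2.3.
After op 4 (insert('c')): buffer="yawcekyxycac" (len 12), cursors c1@4 c2@10 c3@12, authorship 1..1..2.32.3
After op 5 (move_left): buffer="yawcekyxycac" (len 12), cursors c1@3 c2@9 c3@11, authorship 1..1..2.32.3
After op 6 (move_left): buffer="yawcekyxycac" (len 12), cursors c1@2 c2@8 c3@10, authorship 1..1..2.32.3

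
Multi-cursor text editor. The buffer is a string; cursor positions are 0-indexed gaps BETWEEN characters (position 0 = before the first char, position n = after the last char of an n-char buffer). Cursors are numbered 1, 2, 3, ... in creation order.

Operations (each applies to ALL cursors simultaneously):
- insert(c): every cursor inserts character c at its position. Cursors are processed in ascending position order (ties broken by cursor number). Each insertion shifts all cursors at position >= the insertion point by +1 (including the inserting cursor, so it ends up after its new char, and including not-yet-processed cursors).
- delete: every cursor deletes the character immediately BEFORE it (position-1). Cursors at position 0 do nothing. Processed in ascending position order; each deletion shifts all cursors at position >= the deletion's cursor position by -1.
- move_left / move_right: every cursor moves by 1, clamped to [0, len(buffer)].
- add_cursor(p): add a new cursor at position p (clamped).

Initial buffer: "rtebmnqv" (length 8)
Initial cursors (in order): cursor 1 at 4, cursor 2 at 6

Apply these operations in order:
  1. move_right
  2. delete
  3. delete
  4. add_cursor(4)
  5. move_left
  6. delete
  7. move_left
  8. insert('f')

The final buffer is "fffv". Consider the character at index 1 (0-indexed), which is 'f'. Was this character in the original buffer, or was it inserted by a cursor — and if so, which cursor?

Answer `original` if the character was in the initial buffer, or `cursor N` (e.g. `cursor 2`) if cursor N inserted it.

Answer: cursor 2

Derivation:
After op 1 (move_right): buffer="rtebmnqv" (len 8), cursors c1@5 c2@7, authorship ........
After op 2 (delete): buffer="rtebnv" (len 6), cursors c1@4 c2@5, authorship ......
After op 3 (delete): buffer="rtev" (len 4), cursors c1@3 c2@3, authorship ....
After op 4 (add_cursor(4)): buffer="rtev" (len 4), cursors c1@3 c2@3 c3@4, authorship ....
After op 5 (move_left): buffer="rtev" (len 4), cursors c1@2 c2@2 c3@3, authorship ....
After op 6 (delete): buffer="v" (len 1), cursors c1@0 c2@0 c3@0, authorship .
After op 7 (move_left): buffer="v" (len 1), cursors c1@0 c2@0 c3@0, authorship .
After op 8 (insert('f')): buffer="fffv" (len 4), cursors c1@3 c2@3 c3@3, authorship 123.
Authorship (.=original, N=cursor N): 1 2 3 .
Index 1: author = 2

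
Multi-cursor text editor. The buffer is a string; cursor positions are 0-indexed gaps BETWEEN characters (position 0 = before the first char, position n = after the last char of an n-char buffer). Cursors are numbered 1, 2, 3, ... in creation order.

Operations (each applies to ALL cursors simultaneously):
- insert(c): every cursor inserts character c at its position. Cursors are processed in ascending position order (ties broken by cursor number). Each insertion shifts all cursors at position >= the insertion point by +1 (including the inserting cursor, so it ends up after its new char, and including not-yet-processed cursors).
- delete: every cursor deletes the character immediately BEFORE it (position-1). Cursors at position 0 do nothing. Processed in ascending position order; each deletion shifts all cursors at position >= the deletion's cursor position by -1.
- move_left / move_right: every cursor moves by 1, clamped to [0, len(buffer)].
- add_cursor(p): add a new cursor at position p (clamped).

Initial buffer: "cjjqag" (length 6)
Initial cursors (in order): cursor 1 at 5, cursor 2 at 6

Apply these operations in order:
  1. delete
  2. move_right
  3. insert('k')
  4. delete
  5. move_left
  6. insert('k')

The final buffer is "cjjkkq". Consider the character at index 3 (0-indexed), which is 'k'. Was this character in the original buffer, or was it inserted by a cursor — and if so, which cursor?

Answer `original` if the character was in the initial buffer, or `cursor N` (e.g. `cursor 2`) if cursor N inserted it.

Answer: cursor 1

Derivation:
After op 1 (delete): buffer="cjjq" (len 4), cursors c1@4 c2@4, authorship ....
After op 2 (move_right): buffer="cjjq" (len 4), cursors c1@4 c2@4, authorship ....
After op 3 (insert('k')): buffer="cjjqkk" (len 6), cursors c1@6 c2@6, authorship ....12
After op 4 (delete): buffer="cjjq" (len 4), cursors c1@4 c2@4, authorship ....
After op 5 (move_left): buffer="cjjq" (len 4), cursors c1@3 c2@3, authorship ....
After op 6 (insert('k')): buffer="cjjkkq" (len 6), cursors c1@5 c2@5, authorship ...12.
Authorship (.=original, N=cursor N): . . . 1 2 .
Index 3: author = 1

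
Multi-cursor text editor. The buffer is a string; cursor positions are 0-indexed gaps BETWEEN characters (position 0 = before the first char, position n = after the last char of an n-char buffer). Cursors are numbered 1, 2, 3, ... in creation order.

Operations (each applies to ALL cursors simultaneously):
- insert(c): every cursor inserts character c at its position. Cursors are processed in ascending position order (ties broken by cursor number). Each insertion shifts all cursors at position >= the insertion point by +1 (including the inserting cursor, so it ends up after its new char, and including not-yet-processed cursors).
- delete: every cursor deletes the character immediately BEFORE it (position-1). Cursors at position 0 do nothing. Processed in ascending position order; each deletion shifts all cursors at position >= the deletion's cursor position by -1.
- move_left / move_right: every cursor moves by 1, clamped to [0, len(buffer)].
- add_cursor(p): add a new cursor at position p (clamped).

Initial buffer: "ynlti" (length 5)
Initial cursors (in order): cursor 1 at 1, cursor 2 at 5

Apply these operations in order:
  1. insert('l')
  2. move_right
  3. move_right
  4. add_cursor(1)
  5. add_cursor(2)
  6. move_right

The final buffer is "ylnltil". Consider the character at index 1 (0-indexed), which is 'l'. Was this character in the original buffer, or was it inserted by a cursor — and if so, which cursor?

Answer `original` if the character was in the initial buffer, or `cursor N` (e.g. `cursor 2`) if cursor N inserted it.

After op 1 (insert('l')): buffer="ylnltil" (len 7), cursors c1@2 c2@7, authorship .1....2
After op 2 (move_right): buffer="ylnltil" (len 7), cursors c1@3 c2@7, authorship .1....2
After op 3 (move_right): buffer="ylnltil" (len 7), cursors c1@4 c2@7, authorship .1....2
After op 4 (add_cursor(1)): buffer="ylnltil" (len 7), cursors c3@1 c1@4 c2@7, authorship .1....2
After op 5 (add_cursor(2)): buffer="ylnltil" (len 7), cursors c3@1 c4@2 c1@4 c2@7, authorship .1....2
After op 6 (move_right): buffer="ylnltil" (len 7), cursors c3@2 c4@3 c1@5 c2@7, authorship .1....2
Authorship (.=original, N=cursor N): . 1 . . . . 2
Index 1: author = 1

Answer: cursor 1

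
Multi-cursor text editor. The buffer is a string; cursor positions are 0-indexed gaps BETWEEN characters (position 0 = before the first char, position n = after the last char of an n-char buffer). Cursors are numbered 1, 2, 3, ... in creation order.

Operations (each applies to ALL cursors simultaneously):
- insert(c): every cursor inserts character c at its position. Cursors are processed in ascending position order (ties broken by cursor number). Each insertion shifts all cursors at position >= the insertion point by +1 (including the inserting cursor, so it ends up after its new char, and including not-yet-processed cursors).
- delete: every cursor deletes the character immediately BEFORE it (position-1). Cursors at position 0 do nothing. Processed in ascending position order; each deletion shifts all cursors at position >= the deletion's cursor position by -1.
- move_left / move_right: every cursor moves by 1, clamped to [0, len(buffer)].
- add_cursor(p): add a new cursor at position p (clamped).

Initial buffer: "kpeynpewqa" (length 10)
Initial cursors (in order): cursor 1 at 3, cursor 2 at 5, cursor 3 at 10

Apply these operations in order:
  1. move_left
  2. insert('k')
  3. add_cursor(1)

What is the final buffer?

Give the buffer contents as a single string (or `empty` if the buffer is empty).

After op 1 (move_left): buffer="kpeynpewqa" (len 10), cursors c1@2 c2@4 c3@9, authorship ..........
After op 2 (insert('k')): buffer="kpkeyknpewqka" (len 13), cursors c1@3 c2@6 c3@12, authorship ..1..2.....3.
After op 3 (add_cursor(1)): buffer="kpkeyknpewqka" (len 13), cursors c4@1 c1@3 c2@6 c3@12, authorship ..1..2.....3.

Answer: kpkeyknpewqka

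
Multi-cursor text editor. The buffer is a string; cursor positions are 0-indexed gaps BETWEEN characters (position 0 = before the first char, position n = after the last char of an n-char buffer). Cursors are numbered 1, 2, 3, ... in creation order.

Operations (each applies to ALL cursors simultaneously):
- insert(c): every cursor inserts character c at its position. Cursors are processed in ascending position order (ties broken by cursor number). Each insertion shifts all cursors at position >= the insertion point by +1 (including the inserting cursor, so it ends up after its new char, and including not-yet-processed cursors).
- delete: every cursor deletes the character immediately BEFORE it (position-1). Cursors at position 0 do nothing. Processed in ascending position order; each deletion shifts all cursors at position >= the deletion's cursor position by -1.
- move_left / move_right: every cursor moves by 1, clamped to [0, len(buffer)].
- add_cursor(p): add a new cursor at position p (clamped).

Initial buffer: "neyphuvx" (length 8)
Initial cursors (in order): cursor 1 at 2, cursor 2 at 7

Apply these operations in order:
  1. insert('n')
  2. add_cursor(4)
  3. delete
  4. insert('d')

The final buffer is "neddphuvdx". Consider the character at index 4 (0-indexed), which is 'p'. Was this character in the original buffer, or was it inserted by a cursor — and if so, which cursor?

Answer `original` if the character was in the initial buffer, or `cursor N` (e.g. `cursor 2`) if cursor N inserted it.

Answer: original

Derivation:
After op 1 (insert('n')): buffer="nenyphuvnx" (len 10), cursors c1@3 c2@9, authorship ..1.....2.
After op 2 (add_cursor(4)): buffer="nenyphuvnx" (len 10), cursors c1@3 c3@4 c2@9, authorship ..1.....2.
After op 3 (delete): buffer="nephuvx" (len 7), cursors c1@2 c3@2 c2@6, authorship .......
After op 4 (insert('d')): buffer="neddphuvdx" (len 10), cursors c1@4 c3@4 c2@9, authorship ..13....2.
Authorship (.=original, N=cursor N): . . 1 3 . . . . 2 .
Index 4: author = original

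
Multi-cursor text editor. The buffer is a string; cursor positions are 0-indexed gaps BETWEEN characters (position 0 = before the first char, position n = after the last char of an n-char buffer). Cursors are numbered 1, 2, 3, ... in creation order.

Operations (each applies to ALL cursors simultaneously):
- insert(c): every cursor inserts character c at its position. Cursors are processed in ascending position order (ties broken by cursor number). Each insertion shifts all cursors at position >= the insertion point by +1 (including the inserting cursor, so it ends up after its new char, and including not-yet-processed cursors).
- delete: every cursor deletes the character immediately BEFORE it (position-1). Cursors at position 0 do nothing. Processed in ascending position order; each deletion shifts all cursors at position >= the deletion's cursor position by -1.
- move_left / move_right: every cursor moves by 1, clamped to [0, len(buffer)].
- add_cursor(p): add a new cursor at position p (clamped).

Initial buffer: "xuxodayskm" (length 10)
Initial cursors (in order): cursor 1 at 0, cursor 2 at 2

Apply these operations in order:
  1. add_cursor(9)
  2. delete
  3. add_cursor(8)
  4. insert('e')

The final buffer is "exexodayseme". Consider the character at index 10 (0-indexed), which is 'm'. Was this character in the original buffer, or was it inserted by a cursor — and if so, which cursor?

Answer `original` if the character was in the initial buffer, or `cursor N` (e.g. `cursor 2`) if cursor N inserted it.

After op 1 (add_cursor(9)): buffer="xuxodayskm" (len 10), cursors c1@0 c2@2 c3@9, authorship ..........
After op 2 (delete): buffer="xxodaysm" (len 8), cursors c1@0 c2@1 c3@7, authorship ........
After op 3 (add_cursor(8)): buffer="xxodaysm" (len 8), cursors c1@0 c2@1 c3@7 c4@8, authorship ........
After op 4 (insert('e')): buffer="exexodayseme" (len 12), cursors c1@1 c2@3 c3@10 c4@12, authorship 1.2......3.4
Authorship (.=original, N=cursor N): 1 . 2 . . . . . . 3 . 4
Index 10: author = original

Answer: original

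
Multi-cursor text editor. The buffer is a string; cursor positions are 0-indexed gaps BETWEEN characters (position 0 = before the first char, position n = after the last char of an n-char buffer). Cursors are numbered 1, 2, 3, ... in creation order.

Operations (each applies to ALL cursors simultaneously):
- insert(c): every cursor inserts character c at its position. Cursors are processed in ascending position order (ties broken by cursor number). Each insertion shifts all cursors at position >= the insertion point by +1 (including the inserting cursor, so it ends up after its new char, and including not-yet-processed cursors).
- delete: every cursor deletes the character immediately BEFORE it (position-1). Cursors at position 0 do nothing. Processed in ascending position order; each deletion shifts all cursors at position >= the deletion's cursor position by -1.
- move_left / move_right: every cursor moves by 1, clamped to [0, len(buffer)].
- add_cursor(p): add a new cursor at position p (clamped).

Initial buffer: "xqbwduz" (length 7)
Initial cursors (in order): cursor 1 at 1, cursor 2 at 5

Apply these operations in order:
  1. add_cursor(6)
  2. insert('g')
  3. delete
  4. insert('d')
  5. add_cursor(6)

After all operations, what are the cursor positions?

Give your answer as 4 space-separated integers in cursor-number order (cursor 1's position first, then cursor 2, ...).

After op 1 (add_cursor(6)): buffer="xqbwduz" (len 7), cursors c1@1 c2@5 c3@6, authorship .......
After op 2 (insert('g')): buffer="xgqbwdgugz" (len 10), cursors c1@2 c2@7 c3@9, authorship .1....2.3.
After op 3 (delete): buffer="xqbwduz" (len 7), cursors c1@1 c2@5 c3@6, authorship .......
After op 4 (insert('d')): buffer="xdqbwddudz" (len 10), cursors c1@2 c2@7 c3@9, authorship .1....2.3.
After op 5 (add_cursor(6)): buffer="xdqbwddudz" (len 10), cursors c1@2 c4@6 c2@7 c3@9, authorship .1....2.3.

Answer: 2 7 9 6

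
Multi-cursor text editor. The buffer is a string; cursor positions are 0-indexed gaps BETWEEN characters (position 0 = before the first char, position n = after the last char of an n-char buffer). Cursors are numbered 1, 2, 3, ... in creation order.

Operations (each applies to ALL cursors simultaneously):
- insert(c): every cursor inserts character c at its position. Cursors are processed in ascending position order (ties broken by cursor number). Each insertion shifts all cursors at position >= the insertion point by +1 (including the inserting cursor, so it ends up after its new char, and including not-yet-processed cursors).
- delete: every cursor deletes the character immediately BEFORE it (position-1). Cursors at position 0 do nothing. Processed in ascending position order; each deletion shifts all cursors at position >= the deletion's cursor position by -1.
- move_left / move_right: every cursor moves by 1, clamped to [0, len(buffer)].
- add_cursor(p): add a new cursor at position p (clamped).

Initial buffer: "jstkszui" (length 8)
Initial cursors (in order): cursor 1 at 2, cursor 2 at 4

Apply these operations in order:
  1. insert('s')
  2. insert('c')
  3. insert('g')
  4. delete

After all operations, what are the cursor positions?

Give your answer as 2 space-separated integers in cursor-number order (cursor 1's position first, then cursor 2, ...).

Answer: 4 8

Derivation:
After op 1 (insert('s')): buffer="jsstksszui" (len 10), cursors c1@3 c2@6, authorship ..1..2....
After op 2 (insert('c')): buffer="jssctkscszui" (len 12), cursors c1@4 c2@8, authorship ..11..22....
After op 3 (insert('g')): buffer="jsscgtkscgszui" (len 14), cursors c1@5 c2@10, authorship ..111..222....
After op 4 (delete): buffer="jssctkscszui" (len 12), cursors c1@4 c2@8, authorship ..11..22....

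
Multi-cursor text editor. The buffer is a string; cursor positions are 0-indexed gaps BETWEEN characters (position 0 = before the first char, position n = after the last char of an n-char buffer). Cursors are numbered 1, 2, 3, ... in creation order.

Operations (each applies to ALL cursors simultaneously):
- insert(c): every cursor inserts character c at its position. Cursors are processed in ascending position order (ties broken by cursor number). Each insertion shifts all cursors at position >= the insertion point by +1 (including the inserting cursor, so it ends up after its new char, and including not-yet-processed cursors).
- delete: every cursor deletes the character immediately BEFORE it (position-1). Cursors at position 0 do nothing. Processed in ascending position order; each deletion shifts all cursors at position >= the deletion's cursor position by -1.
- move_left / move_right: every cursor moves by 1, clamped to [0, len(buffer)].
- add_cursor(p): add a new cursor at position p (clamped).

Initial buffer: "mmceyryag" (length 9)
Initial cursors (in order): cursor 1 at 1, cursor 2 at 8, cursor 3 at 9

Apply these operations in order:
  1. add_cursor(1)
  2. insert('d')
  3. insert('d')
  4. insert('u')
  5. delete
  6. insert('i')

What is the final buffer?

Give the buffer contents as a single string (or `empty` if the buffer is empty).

After op 1 (add_cursor(1)): buffer="mmceyryag" (len 9), cursors c1@1 c4@1 c2@8 c3@9, authorship .........
After op 2 (insert('d')): buffer="mddmceyryadgd" (len 13), cursors c1@3 c4@3 c2@11 c3@13, authorship .14.......2.3
After op 3 (insert('d')): buffer="mddddmceyryaddgdd" (len 17), cursors c1@5 c4@5 c2@14 c3@17, authorship .1414.......22.33
After op 4 (insert('u')): buffer="mdddduumceyryaddugddu" (len 21), cursors c1@7 c4@7 c2@17 c3@21, authorship .141414.......222.333
After op 5 (delete): buffer="mddddmceyryaddgdd" (len 17), cursors c1@5 c4@5 c2@14 c3@17, authorship .1414.......22.33
After op 6 (insert('i')): buffer="mddddiimceyryaddigddi" (len 21), cursors c1@7 c4@7 c2@17 c3@21, authorship .141414.......222.333

Answer: mddddiimceyryaddigddi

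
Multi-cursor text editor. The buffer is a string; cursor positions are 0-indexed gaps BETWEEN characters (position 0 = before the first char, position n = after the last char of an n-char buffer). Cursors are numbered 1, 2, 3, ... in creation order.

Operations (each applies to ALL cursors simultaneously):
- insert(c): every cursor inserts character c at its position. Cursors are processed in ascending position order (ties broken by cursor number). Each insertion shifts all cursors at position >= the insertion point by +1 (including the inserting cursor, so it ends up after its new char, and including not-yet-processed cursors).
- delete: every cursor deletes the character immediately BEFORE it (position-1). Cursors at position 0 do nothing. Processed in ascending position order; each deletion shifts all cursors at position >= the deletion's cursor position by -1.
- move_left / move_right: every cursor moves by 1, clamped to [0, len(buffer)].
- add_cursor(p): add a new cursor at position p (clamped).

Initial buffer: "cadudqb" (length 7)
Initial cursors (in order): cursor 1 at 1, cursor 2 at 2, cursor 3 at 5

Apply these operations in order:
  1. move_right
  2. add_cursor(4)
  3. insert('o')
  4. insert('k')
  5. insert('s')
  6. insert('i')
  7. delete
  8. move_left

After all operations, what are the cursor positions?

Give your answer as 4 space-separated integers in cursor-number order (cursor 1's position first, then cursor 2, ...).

After op 1 (move_right): buffer="cadudqb" (len 7), cursors c1@2 c2@3 c3@6, authorship .......
After op 2 (add_cursor(4)): buffer="cadudqb" (len 7), cursors c1@2 c2@3 c4@4 c3@6, authorship .......
After op 3 (insert('o')): buffer="caodouodqob" (len 11), cursors c1@3 c2@5 c4@7 c3@10, authorship ..1.2.4..3.
After op 4 (insert('k')): buffer="caokdokuokdqokb" (len 15), cursors c1@4 c2@7 c4@10 c3@14, authorship ..11.22.44..33.
After op 5 (insert('s')): buffer="caoksdoksuoksdqoksb" (len 19), cursors c1@5 c2@9 c4@13 c3@18, authorship ..111.222.444..333.
After op 6 (insert('i')): buffer="caoksidoksiuoksidqoksib" (len 23), cursors c1@6 c2@11 c4@16 c3@22, authorship ..1111.2222.4444..3333.
After op 7 (delete): buffer="caoksdoksuoksdqoksb" (len 19), cursors c1@5 c2@9 c4@13 c3@18, authorship ..111.222.444..333.
After op 8 (move_left): buffer="caoksdoksuoksdqoksb" (len 19), cursors c1@4 c2@8 c4@12 c3@17, authorship ..111.222.444..333.

Answer: 4 8 17 12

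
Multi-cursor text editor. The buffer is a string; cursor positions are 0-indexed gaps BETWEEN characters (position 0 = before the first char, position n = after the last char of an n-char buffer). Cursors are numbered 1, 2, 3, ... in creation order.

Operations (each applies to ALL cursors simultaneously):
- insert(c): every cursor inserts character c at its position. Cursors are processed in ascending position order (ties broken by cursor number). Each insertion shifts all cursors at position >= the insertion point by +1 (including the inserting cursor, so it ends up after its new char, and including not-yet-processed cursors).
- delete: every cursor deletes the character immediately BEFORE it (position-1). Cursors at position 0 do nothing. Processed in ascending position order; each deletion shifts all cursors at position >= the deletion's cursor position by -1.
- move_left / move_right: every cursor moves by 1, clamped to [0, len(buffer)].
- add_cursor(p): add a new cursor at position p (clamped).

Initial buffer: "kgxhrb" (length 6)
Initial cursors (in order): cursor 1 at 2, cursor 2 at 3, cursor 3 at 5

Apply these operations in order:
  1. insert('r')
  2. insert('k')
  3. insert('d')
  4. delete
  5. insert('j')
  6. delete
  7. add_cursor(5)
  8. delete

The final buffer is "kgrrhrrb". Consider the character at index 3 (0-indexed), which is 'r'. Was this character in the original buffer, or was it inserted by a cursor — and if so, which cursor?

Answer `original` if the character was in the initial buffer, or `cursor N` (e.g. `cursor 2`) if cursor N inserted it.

After op 1 (insert('r')): buffer="kgrxrhrrb" (len 9), cursors c1@3 c2@5 c3@8, authorship ..1.2..3.
After op 2 (insert('k')): buffer="kgrkxrkhrrkb" (len 12), cursors c1@4 c2@7 c3@11, authorship ..11.22..33.
After op 3 (insert('d')): buffer="kgrkdxrkdhrrkdb" (len 15), cursors c1@5 c2@9 c3@14, authorship ..111.222..333.
After op 4 (delete): buffer="kgrkxrkhrrkb" (len 12), cursors c1@4 c2@7 c3@11, authorship ..11.22..33.
After op 5 (insert('j')): buffer="kgrkjxrkjhrrkjb" (len 15), cursors c1@5 c2@9 c3@14, authorship ..111.222..333.
After op 6 (delete): buffer="kgrkxrkhrrkb" (len 12), cursors c1@4 c2@7 c3@11, authorship ..11.22..33.
After op 7 (add_cursor(5)): buffer="kgrkxrkhrrkb" (len 12), cursors c1@4 c4@5 c2@7 c3@11, authorship ..11.22..33.
After op 8 (delete): buffer="kgrrhrrb" (len 8), cursors c1@3 c4@3 c2@4 c3@7, authorship ..12..3.
Authorship (.=original, N=cursor N): . . 1 2 . . 3 .
Index 3: author = 2

Answer: cursor 2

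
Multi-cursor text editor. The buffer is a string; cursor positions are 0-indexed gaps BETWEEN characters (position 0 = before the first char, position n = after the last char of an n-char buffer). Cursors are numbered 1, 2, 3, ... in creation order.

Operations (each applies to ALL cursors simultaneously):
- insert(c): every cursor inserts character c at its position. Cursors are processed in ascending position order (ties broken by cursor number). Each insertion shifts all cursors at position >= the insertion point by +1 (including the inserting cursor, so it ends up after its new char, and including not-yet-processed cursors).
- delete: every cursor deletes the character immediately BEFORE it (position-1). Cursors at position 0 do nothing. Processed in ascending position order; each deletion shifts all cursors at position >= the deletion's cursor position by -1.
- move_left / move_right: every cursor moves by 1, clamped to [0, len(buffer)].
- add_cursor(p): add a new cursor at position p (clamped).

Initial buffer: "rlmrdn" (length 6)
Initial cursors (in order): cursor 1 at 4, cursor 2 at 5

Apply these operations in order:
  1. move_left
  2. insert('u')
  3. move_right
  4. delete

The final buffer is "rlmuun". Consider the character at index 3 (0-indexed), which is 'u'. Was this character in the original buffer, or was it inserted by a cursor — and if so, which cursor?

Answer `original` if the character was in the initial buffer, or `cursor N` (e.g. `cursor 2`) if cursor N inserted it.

After op 1 (move_left): buffer="rlmrdn" (len 6), cursors c1@3 c2@4, authorship ......
After op 2 (insert('u')): buffer="rlmurudn" (len 8), cursors c1@4 c2@6, authorship ...1.2..
After op 3 (move_right): buffer="rlmurudn" (len 8), cursors c1@5 c2@7, authorship ...1.2..
After op 4 (delete): buffer="rlmuun" (len 6), cursors c1@4 c2@5, authorship ...12.
Authorship (.=original, N=cursor N): . . . 1 2 .
Index 3: author = 1

Answer: cursor 1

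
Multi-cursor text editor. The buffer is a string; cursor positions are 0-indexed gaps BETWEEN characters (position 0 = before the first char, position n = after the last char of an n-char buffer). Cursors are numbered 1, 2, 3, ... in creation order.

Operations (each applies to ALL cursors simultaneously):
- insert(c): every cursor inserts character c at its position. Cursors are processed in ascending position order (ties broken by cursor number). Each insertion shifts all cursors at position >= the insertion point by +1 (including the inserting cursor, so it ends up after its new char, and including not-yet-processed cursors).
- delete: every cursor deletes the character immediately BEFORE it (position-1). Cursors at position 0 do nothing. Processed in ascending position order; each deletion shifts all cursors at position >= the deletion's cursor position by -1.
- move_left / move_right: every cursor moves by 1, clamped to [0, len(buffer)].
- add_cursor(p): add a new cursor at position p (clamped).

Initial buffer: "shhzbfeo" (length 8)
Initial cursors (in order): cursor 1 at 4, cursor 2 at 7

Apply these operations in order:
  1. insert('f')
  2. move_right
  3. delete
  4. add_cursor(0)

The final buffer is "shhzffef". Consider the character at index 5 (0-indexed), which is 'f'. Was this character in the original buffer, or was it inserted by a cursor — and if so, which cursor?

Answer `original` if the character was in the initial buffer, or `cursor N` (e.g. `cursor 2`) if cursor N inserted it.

Answer: original

Derivation:
After op 1 (insert('f')): buffer="shhzfbfefo" (len 10), cursors c1@5 c2@9, authorship ....1...2.
After op 2 (move_right): buffer="shhzfbfefo" (len 10), cursors c1@6 c2@10, authorship ....1...2.
After op 3 (delete): buffer="shhzffef" (len 8), cursors c1@5 c2@8, authorship ....1..2
After op 4 (add_cursor(0)): buffer="shhzffef" (len 8), cursors c3@0 c1@5 c2@8, authorship ....1..2
Authorship (.=original, N=cursor N): . . . . 1 . . 2
Index 5: author = original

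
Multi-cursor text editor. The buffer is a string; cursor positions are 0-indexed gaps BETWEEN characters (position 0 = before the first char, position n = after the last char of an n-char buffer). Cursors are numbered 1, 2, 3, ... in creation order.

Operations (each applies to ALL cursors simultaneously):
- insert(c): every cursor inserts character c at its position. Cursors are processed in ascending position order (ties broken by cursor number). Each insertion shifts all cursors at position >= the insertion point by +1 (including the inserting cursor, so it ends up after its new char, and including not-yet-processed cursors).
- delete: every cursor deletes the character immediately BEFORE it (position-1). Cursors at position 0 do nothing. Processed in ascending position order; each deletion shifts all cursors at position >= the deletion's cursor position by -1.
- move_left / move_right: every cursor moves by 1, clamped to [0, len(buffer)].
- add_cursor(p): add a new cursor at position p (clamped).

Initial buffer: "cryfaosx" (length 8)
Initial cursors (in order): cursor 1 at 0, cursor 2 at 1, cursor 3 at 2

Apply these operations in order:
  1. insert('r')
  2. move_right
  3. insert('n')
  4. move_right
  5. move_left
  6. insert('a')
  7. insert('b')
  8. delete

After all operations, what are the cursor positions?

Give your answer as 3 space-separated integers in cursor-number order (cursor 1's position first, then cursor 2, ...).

Answer: 4 8 12

Derivation:
After op 1 (insert('r')): buffer="rcrrryfaosx" (len 11), cursors c1@1 c2@3 c3@5, authorship 1.2.3......
After op 2 (move_right): buffer="rcrrryfaosx" (len 11), cursors c1@2 c2@4 c3@6, authorship 1.2.3......
After op 3 (insert('n')): buffer="rcnrrnrynfaosx" (len 14), cursors c1@3 c2@6 c3@9, authorship 1.12.23.3.....
After op 4 (move_right): buffer="rcnrrnrynfaosx" (len 14), cursors c1@4 c2@7 c3@10, authorship 1.12.23.3.....
After op 5 (move_left): buffer="rcnrrnrynfaosx" (len 14), cursors c1@3 c2@6 c3@9, authorship 1.12.23.3.....
After op 6 (insert('a')): buffer="rcnarrnarynafaosx" (len 17), cursors c1@4 c2@8 c3@12, authorship 1.112.223.33.....
After op 7 (insert('b')): buffer="rcnabrrnabrynabfaosx" (len 20), cursors c1@5 c2@10 c3@15, authorship 1.1112.2223.333.....
After op 8 (delete): buffer="rcnarrnarynafaosx" (len 17), cursors c1@4 c2@8 c3@12, authorship 1.112.223.33.....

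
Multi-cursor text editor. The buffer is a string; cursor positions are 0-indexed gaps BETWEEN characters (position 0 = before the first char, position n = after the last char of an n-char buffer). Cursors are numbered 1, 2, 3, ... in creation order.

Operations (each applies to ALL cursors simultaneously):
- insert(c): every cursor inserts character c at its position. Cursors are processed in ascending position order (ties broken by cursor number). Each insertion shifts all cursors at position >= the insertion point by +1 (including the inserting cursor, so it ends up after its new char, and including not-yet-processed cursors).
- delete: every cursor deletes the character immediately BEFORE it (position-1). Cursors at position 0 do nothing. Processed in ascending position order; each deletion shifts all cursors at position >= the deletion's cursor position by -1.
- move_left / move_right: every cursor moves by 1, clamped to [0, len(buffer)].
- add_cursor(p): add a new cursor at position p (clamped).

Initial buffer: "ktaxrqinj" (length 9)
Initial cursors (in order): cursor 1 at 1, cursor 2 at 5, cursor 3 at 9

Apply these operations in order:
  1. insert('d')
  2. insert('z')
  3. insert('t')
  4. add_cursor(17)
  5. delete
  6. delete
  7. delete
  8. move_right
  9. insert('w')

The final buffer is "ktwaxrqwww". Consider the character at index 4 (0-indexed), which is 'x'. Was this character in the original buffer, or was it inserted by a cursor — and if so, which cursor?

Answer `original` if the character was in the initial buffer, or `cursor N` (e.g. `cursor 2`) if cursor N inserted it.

After op 1 (insert('d')): buffer="kdtaxrdqinjd" (len 12), cursors c1@2 c2@7 c3@12, authorship .1....2....3
After op 2 (insert('z')): buffer="kdztaxrdzqinjdz" (len 15), cursors c1@3 c2@9 c3@15, authorship .11....22....33
After op 3 (insert('t')): buffer="kdzttaxrdztqinjdzt" (len 18), cursors c1@4 c2@11 c3@18, authorship .111....222....333
After op 4 (add_cursor(17)): buffer="kdzttaxrdztqinjdzt" (len 18), cursors c1@4 c2@11 c4@17 c3@18, authorship .111....222....333
After op 5 (delete): buffer="kdztaxrdzqinjd" (len 14), cursors c1@3 c2@9 c3@14 c4@14, authorship .11....22....3
After op 6 (delete): buffer="kdtaxrdqin" (len 10), cursors c1@2 c2@7 c3@10 c4@10, authorship .1....2...
After op 7 (delete): buffer="ktaxrq" (len 6), cursors c1@1 c2@5 c3@6 c4@6, authorship ......
After op 8 (move_right): buffer="ktaxrq" (len 6), cursors c1@2 c2@6 c3@6 c4@6, authorship ......
After op 9 (insert('w')): buffer="ktwaxrqwww" (len 10), cursors c1@3 c2@10 c3@10 c4@10, authorship ..1....234
Authorship (.=original, N=cursor N): . . 1 . . . . 2 3 4
Index 4: author = original

Answer: original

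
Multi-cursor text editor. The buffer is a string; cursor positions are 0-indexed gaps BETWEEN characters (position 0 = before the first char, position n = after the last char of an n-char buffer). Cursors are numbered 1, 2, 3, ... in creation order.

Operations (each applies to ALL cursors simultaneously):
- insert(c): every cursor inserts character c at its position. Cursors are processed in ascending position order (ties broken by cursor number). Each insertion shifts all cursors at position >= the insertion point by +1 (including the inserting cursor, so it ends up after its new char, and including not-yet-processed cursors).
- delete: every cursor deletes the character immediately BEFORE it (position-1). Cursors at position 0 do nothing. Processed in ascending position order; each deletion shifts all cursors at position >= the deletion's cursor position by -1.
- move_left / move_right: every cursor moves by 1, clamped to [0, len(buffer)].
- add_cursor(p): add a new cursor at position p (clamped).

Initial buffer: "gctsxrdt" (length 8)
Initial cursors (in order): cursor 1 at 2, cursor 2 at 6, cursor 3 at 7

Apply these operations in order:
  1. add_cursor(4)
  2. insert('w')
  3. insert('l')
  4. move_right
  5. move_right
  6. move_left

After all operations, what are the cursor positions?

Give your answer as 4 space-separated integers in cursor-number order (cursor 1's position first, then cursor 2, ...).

Answer: 5 13 15 9

Derivation:
After op 1 (add_cursor(4)): buffer="gctsxrdt" (len 8), cursors c1@2 c4@4 c2@6 c3@7, authorship ........
After op 2 (insert('w')): buffer="gcwtswxrwdwt" (len 12), cursors c1@3 c4@6 c2@9 c3@11, authorship ..1..4..2.3.
After op 3 (insert('l')): buffer="gcwltswlxrwldwlt" (len 16), cursors c1@4 c4@8 c2@12 c3@15, authorship ..11..44..22.33.
After op 4 (move_right): buffer="gcwltswlxrwldwlt" (len 16), cursors c1@5 c4@9 c2@13 c3@16, authorship ..11..44..22.33.
After op 5 (move_right): buffer="gcwltswlxrwldwlt" (len 16), cursors c1@6 c4@10 c2@14 c3@16, authorship ..11..44..22.33.
After op 6 (move_left): buffer="gcwltswlxrwldwlt" (len 16), cursors c1@5 c4@9 c2@13 c3@15, authorship ..11..44..22.33.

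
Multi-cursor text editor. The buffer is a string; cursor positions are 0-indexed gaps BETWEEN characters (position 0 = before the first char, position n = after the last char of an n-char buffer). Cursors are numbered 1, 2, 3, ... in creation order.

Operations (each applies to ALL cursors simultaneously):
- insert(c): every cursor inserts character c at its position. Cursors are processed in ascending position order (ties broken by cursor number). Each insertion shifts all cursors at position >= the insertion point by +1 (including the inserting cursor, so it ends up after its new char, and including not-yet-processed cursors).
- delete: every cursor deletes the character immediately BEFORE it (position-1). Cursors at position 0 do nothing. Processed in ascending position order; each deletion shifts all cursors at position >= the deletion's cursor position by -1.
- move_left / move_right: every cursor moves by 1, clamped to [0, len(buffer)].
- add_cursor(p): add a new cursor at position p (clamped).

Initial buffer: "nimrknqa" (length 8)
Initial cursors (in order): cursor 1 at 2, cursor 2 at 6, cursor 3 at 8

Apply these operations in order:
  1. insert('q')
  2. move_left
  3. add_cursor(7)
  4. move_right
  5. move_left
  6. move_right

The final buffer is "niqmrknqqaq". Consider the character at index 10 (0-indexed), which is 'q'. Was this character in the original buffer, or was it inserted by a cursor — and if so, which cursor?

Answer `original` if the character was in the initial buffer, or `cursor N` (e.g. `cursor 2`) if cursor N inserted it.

After op 1 (insert('q')): buffer="niqmrknqqaq" (len 11), cursors c1@3 c2@8 c3@11, authorship ..1....2..3
After op 2 (move_left): buffer="niqmrknqqaq" (len 11), cursors c1@2 c2@7 c3@10, authorship ..1....2..3
After op 3 (add_cursor(7)): buffer="niqmrknqqaq" (len 11), cursors c1@2 c2@7 c4@7 c3@10, authorship ..1....2..3
After op 4 (move_right): buffer="niqmrknqqaq" (len 11), cursors c1@3 c2@8 c4@8 c3@11, authorship ..1....2..3
After op 5 (move_left): buffer="niqmrknqqaq" (len 11), cursors c1@2 c2@7 c4@7 c3@10, authorship ..1....2..3
After op 6 (move_right): buffer="niqmrknqqaq" (len 11), cursors c1@3 c2@8 c4@8 c3@11, authorship ..1....2..3
Authorship (.=original, N=cursor N): . . 1 . . . . 2 . . 3
Index 10: author = 3

Answer: cursor 3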